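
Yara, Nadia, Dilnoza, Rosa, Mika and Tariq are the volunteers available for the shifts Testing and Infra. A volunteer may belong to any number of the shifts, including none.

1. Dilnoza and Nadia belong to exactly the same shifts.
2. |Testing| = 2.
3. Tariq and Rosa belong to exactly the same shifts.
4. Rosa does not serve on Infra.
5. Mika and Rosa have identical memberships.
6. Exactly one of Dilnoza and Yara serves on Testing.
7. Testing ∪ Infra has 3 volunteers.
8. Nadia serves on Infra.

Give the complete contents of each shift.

Testing = {Dilnoza, Nadia}; Infra = {Dilnoza, Nadia, Yara}

From (4): Rosa ∉ Infra.
From (8): Nadia ∈ Infra.
(1): Dilnoza matches Nadia: Dilnoza ∈ Infra.
(3): Tariq matches Rosa: Tariq ∉ Infra.
(5): Mika matches Rosa: Mika ∉ Infra.
Suppose Yara ∈ Testing: no assignment then satisfies all the clues, so Yara ∉ Testing.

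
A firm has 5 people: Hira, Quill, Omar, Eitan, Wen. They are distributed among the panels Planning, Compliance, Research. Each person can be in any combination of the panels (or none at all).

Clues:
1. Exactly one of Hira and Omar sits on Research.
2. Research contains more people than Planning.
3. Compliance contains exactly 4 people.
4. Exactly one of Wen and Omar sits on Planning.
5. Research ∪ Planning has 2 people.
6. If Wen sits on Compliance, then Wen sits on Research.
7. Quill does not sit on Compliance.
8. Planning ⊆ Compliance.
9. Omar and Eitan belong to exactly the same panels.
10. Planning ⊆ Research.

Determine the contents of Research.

Research = {Hira, Wen}

From (7): Quill ∉ Compliance.
(3): only 4 candidates remain for Compliance, so all are in.
(6): Wen ∈ Research.
(8) contrapositive: Quill ∉ Planning.
Suppose Hira ∉ Research: no assignment then satisfies all the clues, so Hira ∈ Research.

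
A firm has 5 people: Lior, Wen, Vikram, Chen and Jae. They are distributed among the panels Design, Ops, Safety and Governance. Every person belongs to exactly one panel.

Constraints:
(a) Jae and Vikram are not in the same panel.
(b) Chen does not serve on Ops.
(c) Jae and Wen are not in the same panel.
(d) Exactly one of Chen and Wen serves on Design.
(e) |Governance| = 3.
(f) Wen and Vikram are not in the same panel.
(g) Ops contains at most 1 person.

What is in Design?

Design = {Wen}

From (b): Chen ∉ Ops.
Suppose Lior ∈ Design: no assignment then satisfies all the clues, so Lior ∉ Design.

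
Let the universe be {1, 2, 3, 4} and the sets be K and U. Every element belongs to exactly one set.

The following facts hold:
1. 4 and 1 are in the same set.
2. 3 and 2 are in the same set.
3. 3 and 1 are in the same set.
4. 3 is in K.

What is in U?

From (4): 3 ∈ K.
(2): 2 matches 3: 2 ∈ K.
(3): 1 matches 3: 1 ∈ K.
(1): 4 matches 1: 4 ∈ K.

U = {}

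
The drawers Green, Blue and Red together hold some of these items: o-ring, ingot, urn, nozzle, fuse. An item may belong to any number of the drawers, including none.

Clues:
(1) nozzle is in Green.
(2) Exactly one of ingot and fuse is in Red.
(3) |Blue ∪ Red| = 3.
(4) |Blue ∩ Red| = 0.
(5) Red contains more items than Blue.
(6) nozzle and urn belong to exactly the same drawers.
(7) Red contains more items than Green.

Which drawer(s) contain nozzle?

nozzle: Green, Red

From (1): nozzle ∈ Green.
(6): urn matches nozzle: urn ∈ Green.
Suppose nozzle ∈ Blue: no assignment then satisfies all the clues, so nozzle ∉ Blue.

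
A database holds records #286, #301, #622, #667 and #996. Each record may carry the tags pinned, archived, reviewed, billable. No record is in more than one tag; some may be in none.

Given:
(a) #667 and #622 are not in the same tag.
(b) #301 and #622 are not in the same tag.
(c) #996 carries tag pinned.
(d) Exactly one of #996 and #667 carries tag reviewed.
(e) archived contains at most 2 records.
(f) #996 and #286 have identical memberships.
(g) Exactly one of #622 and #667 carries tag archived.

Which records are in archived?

archived = {#622}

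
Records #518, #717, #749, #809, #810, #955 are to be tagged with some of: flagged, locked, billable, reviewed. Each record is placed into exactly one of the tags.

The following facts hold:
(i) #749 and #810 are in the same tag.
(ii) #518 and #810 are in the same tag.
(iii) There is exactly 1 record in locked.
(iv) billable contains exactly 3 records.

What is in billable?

billable = {#518, #749, #810}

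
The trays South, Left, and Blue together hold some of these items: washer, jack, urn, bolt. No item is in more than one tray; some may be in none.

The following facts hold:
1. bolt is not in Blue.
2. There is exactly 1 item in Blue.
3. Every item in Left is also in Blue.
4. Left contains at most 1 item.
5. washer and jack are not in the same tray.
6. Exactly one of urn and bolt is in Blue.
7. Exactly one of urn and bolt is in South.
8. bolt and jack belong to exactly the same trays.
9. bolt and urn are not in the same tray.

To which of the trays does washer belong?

From (1): bolt ∉ Blue.
(3) contrapositive: bolt ∉ Left.
(6) (exactly one): urn ∈ Blue.
(7) (exactly one): bolt ∈ South.
(8): jack matches bolt: jack ∈ South.
(2): Blue already has 1, so the rest are out.
(3) contrapositive: washer ∉ Left.
(5): washer ∉ South.

washer: none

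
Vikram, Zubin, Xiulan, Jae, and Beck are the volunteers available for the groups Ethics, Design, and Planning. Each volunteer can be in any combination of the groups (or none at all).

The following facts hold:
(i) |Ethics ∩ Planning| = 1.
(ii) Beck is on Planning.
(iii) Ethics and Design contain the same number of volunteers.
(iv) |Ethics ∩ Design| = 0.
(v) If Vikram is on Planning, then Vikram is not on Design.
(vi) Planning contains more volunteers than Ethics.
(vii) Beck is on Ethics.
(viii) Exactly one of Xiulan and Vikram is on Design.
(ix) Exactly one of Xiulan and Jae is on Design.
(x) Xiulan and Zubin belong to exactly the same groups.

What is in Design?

Design = {Xiulan, Zubin}

From (ii): Beck ∈ Planning.
From (vii): Beck ∈ Ethics.
Suppose Vikram ∈ Design: no assignment then satisfies all the clues, so Vikram ∉ Design.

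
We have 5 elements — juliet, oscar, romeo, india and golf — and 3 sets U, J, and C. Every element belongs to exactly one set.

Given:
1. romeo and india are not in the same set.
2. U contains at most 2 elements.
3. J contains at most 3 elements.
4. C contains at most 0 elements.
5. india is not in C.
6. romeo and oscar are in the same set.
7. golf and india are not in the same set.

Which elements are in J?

J = {golf, oscar, romeo}

From (5): india ∉ C.
(4): C already has 0, so the rest are out.
Suppose juliet ∈ J: no assignment then satisfies all the clues, so juliet ∉ J.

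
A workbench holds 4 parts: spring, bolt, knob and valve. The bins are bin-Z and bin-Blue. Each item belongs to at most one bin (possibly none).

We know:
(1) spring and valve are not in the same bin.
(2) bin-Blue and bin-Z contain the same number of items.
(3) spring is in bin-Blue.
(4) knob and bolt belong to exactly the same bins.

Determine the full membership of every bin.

bin-Z = {valve}; bin-Blue = {spring}

From (3): spring ∈ bin-Blue.
(1): valve ∉ bin-Blue.
Suppose bolt ∈ bin-Z: no assignment then satisfies all the clues, so bolt ∉ bin-Z.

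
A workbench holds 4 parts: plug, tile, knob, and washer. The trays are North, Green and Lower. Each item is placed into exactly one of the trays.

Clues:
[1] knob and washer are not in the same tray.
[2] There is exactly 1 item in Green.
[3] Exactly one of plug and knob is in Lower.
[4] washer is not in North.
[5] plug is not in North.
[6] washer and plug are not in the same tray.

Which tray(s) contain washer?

washer: Green

From (4): washer ∉ North.
From (5): plug ∉ North.
Suppose washer ∉ Green: no assignment then satisfies all the clues, so washer ∈ Green.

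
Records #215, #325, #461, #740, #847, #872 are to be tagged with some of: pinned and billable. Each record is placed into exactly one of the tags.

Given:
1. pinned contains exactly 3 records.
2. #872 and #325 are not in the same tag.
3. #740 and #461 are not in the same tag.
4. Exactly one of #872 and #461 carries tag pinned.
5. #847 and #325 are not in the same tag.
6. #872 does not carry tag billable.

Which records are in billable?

billable = {#215, #325, #461}

From (6): #872 ∉ billable.
Only one tag left: #872 ∈ pinned.
(2): #325 ∉ pinned.
(4) (exactly one): #461 ∉ pinned.
Only one tag left: #325 ∈ billable.
Only one tag left: #461 ∈ billable.
(3): #740 ∉ billable.
(5): #847 ∉ billable.
Only one tag left: #740 ∈ pinned.
Only one tag left: #847 ∈ pinned.
(1): pinned already has 3, so the rest are out.
Only one tag left: #215 ∈ billable.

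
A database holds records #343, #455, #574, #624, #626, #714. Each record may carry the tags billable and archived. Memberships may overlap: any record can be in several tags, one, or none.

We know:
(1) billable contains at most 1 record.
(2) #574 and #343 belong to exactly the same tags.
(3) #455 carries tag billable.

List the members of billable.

billable = {#455}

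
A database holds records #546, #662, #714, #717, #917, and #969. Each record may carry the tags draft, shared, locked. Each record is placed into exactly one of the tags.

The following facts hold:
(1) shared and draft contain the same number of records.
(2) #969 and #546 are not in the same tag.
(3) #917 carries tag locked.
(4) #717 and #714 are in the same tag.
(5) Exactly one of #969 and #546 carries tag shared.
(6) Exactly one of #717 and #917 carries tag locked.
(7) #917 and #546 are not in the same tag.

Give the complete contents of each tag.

draft = {#714, #717}; shared = {#546, #662}; locked = {#917, #969}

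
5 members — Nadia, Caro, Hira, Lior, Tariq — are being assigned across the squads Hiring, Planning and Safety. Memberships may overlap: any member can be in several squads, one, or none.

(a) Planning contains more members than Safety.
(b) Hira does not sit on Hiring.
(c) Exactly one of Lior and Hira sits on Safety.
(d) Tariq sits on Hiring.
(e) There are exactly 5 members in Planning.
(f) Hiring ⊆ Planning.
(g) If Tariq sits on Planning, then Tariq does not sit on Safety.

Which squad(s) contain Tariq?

From (b): Hira ∉ Hiring.
From (d): Tariq ∈ Hiring.
(e): only 5 candidates remain for Planning, so all are in.
(g): Tariq ∉ Safety.

Tariq: Hiring, Planning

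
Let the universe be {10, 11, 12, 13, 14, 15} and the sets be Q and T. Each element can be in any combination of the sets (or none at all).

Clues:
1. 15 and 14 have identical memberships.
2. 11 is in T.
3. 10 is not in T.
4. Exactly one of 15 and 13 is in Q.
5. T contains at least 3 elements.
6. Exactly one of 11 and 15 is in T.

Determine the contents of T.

T = {11, 12, 13}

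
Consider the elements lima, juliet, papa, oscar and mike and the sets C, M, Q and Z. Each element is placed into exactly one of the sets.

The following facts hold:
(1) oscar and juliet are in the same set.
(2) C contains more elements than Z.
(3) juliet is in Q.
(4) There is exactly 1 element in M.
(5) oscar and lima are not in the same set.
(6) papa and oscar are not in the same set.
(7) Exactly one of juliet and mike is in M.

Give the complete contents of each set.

From (3): juliet ∈ Q.
(1): oscar matches juliet: oscar ∉ C.
(1): oscar matches juliet: oscar ∉ M.
(1): oscar matches juliet: oscar ∈ Q.
(5): lima ∉ Q.
(6): papa ∉ Q.
(7) (exactly one): mike ∈ M.
(4): M already has 1, so the rest are out.
Suppose lima ∉ C: no assignment then satisfies all the clues, so lima ∈ C.

C = {lima, papa}; M = {mike}; Q = {juliet, oscar}; Z = {}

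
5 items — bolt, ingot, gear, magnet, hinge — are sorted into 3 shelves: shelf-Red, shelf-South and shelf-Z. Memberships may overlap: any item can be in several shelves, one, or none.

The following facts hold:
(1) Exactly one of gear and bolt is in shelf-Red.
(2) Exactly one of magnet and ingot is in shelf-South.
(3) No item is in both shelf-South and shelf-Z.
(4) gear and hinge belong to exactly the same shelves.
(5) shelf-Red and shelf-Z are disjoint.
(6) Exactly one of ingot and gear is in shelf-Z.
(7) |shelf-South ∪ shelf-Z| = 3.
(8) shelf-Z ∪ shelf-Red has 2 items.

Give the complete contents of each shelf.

shelf-Red = {bolt}; shelf-South = {bolt, magnet}; shelf-Z = {ingot}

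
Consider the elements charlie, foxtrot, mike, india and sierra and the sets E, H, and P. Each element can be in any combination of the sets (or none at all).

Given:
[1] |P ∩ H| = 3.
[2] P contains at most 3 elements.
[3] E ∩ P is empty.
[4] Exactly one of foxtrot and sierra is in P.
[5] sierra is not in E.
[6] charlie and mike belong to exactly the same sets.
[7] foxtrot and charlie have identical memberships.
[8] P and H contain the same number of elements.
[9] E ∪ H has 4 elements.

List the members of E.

E = {india}

From (5): sierra ∉ E.
Suppose charlie ∈ E: no assignment then satisfies all the clues, so charlie ∉ E.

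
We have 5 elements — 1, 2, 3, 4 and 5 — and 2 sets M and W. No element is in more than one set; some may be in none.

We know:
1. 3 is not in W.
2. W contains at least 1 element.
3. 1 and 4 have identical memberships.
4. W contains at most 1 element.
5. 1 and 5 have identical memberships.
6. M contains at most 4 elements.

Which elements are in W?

From (1): 3 ∉ W.
Suppose 1 ∈ W: no assignment then satisfies all the clues, so 1 ∉ W.

W = {2}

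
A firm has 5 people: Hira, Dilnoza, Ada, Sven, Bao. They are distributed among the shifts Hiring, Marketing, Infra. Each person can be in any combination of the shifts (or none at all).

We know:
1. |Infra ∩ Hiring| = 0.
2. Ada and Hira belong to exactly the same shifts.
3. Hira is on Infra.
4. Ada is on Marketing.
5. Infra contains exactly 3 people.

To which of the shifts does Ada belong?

Ada: Infra, Marketing

From (3): Hira ∈ Infra.
From (4): Ada ∈ Marketing.
(2): Hira matches Ada: Hira ∈ Marketing.
(2): Ada matches Hira: Ada ∈ Infra.
Suppose Ada ∈ Hiring: no assignment then satisfies all the clues, so Ada ∉ Hiring.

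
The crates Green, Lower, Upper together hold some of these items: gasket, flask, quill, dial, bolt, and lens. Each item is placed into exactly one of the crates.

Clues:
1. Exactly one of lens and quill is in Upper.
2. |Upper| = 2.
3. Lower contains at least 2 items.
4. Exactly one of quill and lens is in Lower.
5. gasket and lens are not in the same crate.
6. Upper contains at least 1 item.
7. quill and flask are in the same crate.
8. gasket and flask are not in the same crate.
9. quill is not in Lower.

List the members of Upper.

Upper = {flask, quill}

From (9): quill ∉ Lower.
(4) (exactly one): lens ∈ Lower.
(5): gasket ∉ Lower.
(7): flask matches quill: flask ∉ Lower.
(1) (exactly one): quill ∈ Upper.
(7): flask matches quill: flask ∉ Green.
(7): flask matches quill: flask ∈ Upper.
(8): gasket ∉ Upper.
Only one crate left: gasket ∈ Green.
(2): Upper already has 2, so the rest are out.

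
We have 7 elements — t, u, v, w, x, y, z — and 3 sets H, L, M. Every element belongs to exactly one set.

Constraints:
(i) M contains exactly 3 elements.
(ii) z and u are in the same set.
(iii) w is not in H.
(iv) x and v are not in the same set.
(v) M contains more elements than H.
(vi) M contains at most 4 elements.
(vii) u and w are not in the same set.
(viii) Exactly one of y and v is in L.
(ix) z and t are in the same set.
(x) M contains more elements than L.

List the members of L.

L = {v, w}

From (iii): w ∉ H.
Suppose t ∈ L: no assignment then satisfies all the clues, so t ∉ L.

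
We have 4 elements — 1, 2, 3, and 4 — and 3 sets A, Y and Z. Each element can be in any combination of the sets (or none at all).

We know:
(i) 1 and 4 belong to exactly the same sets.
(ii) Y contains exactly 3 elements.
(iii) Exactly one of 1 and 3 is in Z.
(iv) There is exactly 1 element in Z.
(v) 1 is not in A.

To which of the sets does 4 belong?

4: Y

From (v): 1 ∉ A.
(i): 4 matches 1: 4 ∉ A.
Suppose 4 ∉ Y: no assignment then satisfies all the clues, so 4 ∈ Y.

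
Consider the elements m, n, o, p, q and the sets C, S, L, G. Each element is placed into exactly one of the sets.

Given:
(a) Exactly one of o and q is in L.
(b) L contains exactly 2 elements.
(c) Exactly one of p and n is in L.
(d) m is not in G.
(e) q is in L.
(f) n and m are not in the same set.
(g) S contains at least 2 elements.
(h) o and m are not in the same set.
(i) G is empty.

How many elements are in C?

1

From (d): m ∉ G.
From (e): q ∈ L.
(a) (exactly one): o ∉ L.
(i): G already has 0, so the rest are out.
Suppose m ∈ L: no assignment then satisfies all the clues, so m ∉ L.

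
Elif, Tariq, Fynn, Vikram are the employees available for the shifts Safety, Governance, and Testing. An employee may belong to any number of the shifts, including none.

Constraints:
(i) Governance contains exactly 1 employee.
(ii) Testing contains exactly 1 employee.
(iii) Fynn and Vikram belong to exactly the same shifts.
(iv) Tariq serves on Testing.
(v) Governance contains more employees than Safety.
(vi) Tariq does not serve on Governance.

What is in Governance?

Governance = {Elif}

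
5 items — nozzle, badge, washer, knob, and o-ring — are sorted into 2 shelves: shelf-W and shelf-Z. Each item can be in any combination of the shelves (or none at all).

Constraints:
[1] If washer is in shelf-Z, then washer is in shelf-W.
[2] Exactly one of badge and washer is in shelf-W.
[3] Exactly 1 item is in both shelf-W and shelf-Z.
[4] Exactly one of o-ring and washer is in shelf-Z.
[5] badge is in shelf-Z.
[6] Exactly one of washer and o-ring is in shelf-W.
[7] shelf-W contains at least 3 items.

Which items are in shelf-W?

From (5): badge ∈ shelf-Z.
Suppose nozzle ∉ shelf-W: no assignment then satisfies all the clues, so nozzle ∈ shelf-W.

shelf-W = {knob, nozzle, washer}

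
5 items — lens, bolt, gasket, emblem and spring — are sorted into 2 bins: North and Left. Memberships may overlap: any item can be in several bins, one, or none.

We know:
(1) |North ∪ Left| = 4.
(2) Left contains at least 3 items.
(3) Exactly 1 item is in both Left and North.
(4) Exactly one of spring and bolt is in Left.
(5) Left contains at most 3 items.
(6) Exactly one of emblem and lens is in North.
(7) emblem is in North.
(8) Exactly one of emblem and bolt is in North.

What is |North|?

2

From (7): emblem ∈ North.
(6) (exactly one): lens ∉ North.
(8) (exactly one): bolt ∉ North.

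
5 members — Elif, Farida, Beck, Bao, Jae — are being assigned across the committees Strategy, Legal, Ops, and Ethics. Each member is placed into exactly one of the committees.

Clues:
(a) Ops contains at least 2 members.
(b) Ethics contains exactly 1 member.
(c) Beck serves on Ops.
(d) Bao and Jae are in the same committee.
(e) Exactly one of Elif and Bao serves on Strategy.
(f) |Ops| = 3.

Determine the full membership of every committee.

Strategy = {Elif}; Legal = {}; Ops = {Bao, Beck, Jae}; Ethics = {Farida}

From (c): Beck ∈ Ops.
Suppose Elif ∉ Strategy: no assignment then satisfies all the clues, so Elif ∈ Strategy.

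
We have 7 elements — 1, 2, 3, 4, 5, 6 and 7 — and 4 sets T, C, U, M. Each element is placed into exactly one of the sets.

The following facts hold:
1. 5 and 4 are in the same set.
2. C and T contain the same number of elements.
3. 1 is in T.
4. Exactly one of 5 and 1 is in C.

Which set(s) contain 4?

4: C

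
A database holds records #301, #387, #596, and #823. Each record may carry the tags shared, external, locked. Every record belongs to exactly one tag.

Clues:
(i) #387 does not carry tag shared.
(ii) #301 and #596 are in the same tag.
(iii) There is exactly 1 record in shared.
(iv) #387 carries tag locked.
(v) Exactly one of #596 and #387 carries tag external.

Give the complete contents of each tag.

From (i): #387 ∉ shared.
From (iv): #387 ∈ locked.
(v) (exactly one): #596 ∈ external.
(ii): #301 matches #596: #301 ∉ shared.
(ii): #301 matches #596: #301 ∈ external.
(iii): only 1 candidates remain for shared, so all are in.

shared = {#823}; external = {#301, #596}; locked = {#387}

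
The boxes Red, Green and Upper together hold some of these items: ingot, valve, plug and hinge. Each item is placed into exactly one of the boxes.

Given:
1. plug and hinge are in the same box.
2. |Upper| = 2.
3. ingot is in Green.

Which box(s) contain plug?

plug: Upper

From (3): ingot ∈ Green.
Suppose plug ∈ Red: no assignment then satisfies all the clues, so plug ∉ Red.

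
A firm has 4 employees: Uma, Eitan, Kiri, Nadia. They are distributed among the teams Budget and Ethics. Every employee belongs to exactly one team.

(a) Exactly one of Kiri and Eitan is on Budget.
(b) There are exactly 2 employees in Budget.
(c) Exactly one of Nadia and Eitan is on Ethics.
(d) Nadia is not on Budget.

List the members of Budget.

From (d): Nadia ∉ Budget.
Only one team left: Nadia ∈ Ethics.
(c) (exactly one): Eitan ∉ Ethics.
Only one team left: Eitan ∈ Budget.
(a) (exactly one): Kiri ∉ Budget.
(b): only 2 candidates remain for Budget, so all are in.
Only one team left: Kiri ∈ Ethics.

Budget = {Eitan, Uma}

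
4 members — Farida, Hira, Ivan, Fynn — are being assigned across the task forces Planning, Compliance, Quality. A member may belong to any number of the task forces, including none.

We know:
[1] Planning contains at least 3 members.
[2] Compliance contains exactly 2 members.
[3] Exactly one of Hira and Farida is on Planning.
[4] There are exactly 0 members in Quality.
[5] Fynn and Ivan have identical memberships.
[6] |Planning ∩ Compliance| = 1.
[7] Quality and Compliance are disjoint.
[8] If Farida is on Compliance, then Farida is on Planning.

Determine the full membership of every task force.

Planning = {Farida, Fynn, Ivan}; Compliance = {Farida, Hira}; Quality = {}

(4): Quality already has 0, so the rest are out.
Suppose Farida ∉ Planning: no assignment then satisfies all the clues, so Farida ∈ Planning.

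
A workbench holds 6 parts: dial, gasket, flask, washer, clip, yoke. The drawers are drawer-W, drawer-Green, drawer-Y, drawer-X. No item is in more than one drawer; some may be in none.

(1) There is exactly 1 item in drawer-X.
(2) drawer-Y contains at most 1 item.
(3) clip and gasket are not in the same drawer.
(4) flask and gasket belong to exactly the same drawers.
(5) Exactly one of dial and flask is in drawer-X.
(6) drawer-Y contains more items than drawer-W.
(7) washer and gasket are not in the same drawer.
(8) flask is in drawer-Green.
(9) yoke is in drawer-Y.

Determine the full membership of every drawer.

drawer-W = {}; drawer-Green = {flask, gasket}; drawer-Y = {yoke}; drawer-X = {dial}

From (8): flask ∈ drawer-Green.
From (9): yoke ∈ drawer-Y.
(2): drawer-Y already has 1, so the rest are out.
(4): gasket matches flask: gasket ∉ drawer-W.
(4): gasket matches flask: gasket ∈ drawer-Green.
(5) (exactly one): dial ∈ drawer-X.
(7): washer ∉ drawer-Green.
(1): drawer-X already has 1, so the rest are out.
(3): clip ∉ drawer-Green.
Suppose washer ∈ drawer-W: no assignment then satisfies all the clues, so washer ∉ drawer-W.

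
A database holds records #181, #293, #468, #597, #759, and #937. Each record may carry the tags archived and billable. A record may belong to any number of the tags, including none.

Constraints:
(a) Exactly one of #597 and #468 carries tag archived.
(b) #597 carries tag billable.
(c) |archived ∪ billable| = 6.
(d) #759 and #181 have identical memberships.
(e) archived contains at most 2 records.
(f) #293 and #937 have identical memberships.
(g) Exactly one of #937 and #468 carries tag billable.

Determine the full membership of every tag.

From (b): #597 ∈ billable.
Suppose #181 ∈ archived: no assignment then satisfies all the clues, so #181 ∉ archived.

archived = {#468}; billable = {#181, #293, #597, #759, #937}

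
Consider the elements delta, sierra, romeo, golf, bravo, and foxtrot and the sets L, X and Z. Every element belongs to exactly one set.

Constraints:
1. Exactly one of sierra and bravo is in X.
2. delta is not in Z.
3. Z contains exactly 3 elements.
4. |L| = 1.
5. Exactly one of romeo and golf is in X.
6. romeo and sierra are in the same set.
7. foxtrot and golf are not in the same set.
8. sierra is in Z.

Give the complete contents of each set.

L = {delta}; X = {bravo, golf}; Z = {foxtrot, romeo, sierra}

From (2): delta ∉ Z.
From (8): sierra ∈ Z.
(1) (exactly one): bravo ∈ X.
(6): romeo matches sierra: romeo ∉ L.
(6): romeo matches sierra: romeo ∉ X.
(6): romeo matches sierra: romeo ∈ Z.
(5) (exactly one): golf ∈ X.
(7): foxtrot ∉ X.
(3): only 3 candidates remain for Z, so all are in.
(4): only 1 candidates remain for L, so all are in.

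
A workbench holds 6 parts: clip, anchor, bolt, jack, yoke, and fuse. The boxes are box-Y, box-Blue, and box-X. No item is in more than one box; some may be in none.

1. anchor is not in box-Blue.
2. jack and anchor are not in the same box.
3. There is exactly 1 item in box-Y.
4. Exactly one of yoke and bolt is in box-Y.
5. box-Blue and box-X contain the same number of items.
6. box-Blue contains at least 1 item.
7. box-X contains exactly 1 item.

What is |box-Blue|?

1

From (1): anchor ∉ box-Blue.
Suppose clip ∈ box-Y: no assignment then satisfies all the clues, so clip ∉ box-Y.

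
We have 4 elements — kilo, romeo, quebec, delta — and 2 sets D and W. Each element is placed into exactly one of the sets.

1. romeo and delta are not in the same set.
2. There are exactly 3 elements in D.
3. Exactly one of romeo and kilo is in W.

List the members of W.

W = {romeo}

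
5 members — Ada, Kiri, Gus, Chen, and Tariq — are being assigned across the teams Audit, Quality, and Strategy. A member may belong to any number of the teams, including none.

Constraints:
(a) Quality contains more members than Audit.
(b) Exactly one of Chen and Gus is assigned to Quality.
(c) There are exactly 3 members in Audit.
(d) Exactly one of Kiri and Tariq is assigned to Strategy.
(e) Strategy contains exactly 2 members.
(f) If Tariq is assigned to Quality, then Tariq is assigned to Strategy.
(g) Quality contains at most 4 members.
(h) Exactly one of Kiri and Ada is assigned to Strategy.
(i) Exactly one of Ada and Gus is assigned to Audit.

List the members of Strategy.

Strategy = {Ada, Tariq}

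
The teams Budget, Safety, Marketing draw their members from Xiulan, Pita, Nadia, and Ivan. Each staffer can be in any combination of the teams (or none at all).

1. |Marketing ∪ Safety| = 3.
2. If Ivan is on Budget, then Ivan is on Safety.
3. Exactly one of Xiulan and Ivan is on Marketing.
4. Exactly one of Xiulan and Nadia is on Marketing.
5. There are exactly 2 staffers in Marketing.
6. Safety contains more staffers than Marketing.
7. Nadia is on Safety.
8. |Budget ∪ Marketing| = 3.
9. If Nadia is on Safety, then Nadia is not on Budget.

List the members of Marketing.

Marketing = {Ivan, Nadia}

From (7): Nadia ∈ Safety.
(9): Nadia ∉ Budget.
Suppose Xiulan ∈ Marketing: no assignment then satisfies all the clues, so Xiulan ∉ Marketing.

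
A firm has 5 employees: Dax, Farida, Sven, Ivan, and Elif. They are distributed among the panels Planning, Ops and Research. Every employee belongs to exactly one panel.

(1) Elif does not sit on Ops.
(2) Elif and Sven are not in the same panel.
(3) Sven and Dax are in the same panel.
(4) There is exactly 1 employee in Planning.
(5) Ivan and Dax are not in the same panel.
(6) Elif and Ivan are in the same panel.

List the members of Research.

Research = {Elif, Ivan}

From (1): Elif ∉ Ops.
(6): Ivan matches Elif: Ivan ∉ Ops.
Suppose Dax ∈ Research: no assignment then satisfies all the clues, so Dax ∉ Research.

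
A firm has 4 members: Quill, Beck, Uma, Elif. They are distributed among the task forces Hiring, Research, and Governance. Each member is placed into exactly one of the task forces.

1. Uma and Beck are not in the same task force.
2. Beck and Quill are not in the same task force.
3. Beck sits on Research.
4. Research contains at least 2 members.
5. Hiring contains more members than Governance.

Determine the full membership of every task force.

Hiring = {Quill, Uma}; Research = {Beck, Elif}; Governance = {}

From (3): Beck ∈ Research.
(1): Uma ∉ Research.
(2): Quill ∉ Research.
(4): only 2 candidates remain for Research, so all are in.
Suppose Quill ∉ Hiring: no assignment then satisfies all the clues, so Quill ∈ Hiring.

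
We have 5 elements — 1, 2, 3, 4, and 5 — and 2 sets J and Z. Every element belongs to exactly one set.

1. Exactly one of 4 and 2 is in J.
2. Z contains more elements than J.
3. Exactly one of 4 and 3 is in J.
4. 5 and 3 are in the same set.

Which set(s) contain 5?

5: Z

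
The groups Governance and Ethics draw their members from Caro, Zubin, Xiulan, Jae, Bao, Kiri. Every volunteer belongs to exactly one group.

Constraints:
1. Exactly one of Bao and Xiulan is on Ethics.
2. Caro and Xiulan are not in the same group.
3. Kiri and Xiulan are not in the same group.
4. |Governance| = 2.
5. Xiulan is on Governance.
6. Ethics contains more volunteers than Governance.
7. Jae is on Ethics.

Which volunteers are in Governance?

From (5): Xiulan ∈ Governance.
From (7): Jae ∈ Ethics.
(1) (exactly one): Bao ∈ Ethics.
(2): Caro ∉ Governance.
(3): Kiri ∉ Governance.
(4): only 2 candidates remain for Governance, so all are in.
Only one group left: Caro ∈ Ethics.
Only one group left: Kiri ∈ Ethics.

Governance = {Xiulan, Zubin}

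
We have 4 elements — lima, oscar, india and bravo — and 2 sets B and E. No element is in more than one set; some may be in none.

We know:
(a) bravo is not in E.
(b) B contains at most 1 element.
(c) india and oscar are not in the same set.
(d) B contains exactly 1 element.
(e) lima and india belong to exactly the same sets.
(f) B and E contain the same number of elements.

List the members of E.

E = {oscar}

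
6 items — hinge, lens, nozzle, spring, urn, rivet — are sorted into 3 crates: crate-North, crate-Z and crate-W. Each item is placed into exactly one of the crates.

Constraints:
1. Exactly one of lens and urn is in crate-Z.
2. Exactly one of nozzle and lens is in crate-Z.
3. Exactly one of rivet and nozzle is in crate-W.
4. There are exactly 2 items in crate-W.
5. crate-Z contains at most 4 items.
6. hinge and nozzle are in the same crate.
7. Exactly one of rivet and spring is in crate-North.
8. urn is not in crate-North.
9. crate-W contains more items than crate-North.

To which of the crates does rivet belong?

rivet: crate-W

From (8): urn ∉ crate-North.
Suppose rivet ∈ crate-North: no assignment then satisfies all the clues, so rivet ∉ crate-North.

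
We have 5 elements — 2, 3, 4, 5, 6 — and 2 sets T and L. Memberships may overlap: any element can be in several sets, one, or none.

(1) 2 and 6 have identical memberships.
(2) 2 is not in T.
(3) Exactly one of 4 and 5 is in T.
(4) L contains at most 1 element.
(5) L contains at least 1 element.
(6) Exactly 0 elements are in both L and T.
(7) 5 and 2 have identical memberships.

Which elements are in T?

From (2): 2 ∉ T.
(1): 6 matches 2: 6 ∉ T.
(7): 5 matches 2: 5 ∉ T.
(3) (exactly one): 4 ∈ T.
Suppose 3 ∈ T: no assignment then satisfies all the clues, so 3 ∉ T.

T = {4}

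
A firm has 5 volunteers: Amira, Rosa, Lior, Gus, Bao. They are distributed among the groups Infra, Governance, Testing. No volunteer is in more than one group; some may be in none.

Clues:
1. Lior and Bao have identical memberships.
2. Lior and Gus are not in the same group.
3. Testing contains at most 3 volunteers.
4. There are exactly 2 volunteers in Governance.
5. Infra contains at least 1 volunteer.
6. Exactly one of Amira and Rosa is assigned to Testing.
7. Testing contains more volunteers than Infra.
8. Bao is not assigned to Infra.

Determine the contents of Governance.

Governance = {Bao, Lior}

From (8): Bao ∉ Infra.
(1): Lior matches Bao: Lior ∉ Infra.
Suppose Amira ∈ Governance: no assignment then satisfies all the clues, so Amira ∉ Governance.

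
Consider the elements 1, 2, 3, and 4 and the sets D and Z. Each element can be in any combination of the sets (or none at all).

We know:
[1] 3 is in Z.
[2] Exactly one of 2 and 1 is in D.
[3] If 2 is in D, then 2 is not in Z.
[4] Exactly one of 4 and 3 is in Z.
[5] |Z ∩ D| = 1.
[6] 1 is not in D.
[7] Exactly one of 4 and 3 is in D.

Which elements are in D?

From (1): 3 ∈ Z.
From (6): 1 ∉ D.
(2) (exactly one): 2 ∈ D.
(3): 2 ∉ Z.
(4) (exactly one): 4 ∉ Z.
Suppose 3 ∉ D: no assignment then satisfies all the clues, so 3 ∈ D.

D = {2, 3}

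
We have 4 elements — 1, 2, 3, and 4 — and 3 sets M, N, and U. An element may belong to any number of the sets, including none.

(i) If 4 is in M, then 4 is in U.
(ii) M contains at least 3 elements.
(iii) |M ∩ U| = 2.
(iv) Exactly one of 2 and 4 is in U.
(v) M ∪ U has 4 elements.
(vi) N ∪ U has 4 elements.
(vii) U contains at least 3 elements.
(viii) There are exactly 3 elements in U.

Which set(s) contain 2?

2: M, N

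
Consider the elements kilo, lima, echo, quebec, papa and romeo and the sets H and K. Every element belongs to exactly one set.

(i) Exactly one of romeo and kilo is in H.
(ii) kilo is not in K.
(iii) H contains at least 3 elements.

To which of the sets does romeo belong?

From (ii): kilo ∉ K.
Only one set left: kilo ∈ H.
(i) (exactly one): romeo ∉ H.
Only one set left: romeo ∈ K.

romeo: K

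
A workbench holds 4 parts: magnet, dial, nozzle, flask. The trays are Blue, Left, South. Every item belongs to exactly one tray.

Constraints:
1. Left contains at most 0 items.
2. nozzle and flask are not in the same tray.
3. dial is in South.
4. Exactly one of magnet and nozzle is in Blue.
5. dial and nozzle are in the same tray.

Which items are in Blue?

Blue = {flask, magnet}

From (3): dial ∈ South.
(1): Left already has 0, so the rest are out.
(5): nozzle matches dial: nozzle ∉ Blue.
(5): nozzle matches dial: nozzle ∈ South.
(2): flask ∉ South.
(4) (exactly one): magnet ∈ Blue.
Only one tray left: flask ∈ Blue.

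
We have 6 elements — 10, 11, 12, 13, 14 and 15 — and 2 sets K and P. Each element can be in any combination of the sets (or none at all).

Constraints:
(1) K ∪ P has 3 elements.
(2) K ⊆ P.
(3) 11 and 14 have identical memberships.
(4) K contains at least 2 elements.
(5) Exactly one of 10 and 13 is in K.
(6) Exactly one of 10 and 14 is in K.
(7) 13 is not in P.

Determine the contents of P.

P = {10, 12, 15}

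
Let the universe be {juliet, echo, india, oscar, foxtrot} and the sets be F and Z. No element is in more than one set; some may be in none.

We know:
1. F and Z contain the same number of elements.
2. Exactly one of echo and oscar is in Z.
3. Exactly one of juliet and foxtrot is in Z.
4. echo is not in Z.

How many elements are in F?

2

From (4): echo ∉ Z.
(2) (exactly one): oscar ∈ Z.
Suppose india ∈ Z: no assignment then satisfies all the clues, so india ∉ Z.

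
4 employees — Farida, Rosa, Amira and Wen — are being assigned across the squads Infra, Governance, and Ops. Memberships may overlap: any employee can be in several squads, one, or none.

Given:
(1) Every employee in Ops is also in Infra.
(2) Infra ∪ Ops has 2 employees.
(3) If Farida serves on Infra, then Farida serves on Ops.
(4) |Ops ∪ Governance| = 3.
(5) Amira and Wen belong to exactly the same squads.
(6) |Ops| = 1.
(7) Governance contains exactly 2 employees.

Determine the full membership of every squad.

Infra = {Farida, Rosa}; Governance = {Amira, Wen}; Ops = {Farida}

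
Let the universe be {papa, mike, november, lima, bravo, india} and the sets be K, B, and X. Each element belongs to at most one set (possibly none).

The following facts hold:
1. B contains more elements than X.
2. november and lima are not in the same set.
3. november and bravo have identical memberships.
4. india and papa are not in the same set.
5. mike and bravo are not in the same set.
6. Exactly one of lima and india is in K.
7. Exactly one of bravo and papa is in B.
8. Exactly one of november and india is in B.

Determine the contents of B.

B = {bravo, november}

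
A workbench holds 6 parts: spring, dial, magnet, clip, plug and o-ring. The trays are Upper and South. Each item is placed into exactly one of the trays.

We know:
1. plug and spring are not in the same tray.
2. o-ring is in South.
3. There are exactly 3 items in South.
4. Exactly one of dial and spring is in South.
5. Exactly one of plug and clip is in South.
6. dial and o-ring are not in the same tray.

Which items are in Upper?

Upper = {dial, magnet, plug}

From (2): o-ring ∈ South.
(6): dial ∉ South.
Only one tray left: dial ∈ Upper.
(4) (exactly one): spring ∈ South.
(1): plug ∉ South.
(5) (exactly one): clip ∈ South.
Only one tray left: plug ∈ Upper.
(3): South already has 3, so the rest are out.
Only one tray left: magnet ∈ Upper.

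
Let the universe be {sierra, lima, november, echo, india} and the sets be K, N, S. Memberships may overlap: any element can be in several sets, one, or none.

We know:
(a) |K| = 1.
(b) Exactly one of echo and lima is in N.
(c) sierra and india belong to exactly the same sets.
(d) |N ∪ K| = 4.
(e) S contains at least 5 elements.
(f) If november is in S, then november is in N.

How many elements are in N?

(e): only 5 candidates remain for S, so all are in.
(f): november ∈ N.
Suppose sierra ∈ K: no assignment then satisfies all the clues, so sierra ∉ K.

4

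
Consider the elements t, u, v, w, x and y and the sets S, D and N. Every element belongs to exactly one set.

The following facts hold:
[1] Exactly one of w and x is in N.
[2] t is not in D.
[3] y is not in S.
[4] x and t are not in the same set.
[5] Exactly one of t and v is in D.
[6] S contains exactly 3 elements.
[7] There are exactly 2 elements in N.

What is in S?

S = {t, u, w}

From (2): t ∉ D.
From (3): y ∉ S.
(5) (exactly one): v ∈ D.
Suppose t ∉ S: no assignment then satisfies all the clues, so t ∈ S.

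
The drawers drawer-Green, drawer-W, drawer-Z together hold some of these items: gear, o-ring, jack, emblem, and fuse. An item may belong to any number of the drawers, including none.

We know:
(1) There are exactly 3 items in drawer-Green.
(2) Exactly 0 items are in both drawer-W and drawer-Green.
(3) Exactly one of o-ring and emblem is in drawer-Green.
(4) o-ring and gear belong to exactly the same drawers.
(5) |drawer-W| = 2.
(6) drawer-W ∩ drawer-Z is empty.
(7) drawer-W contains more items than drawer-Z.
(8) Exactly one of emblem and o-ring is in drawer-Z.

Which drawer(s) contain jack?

jack: drawer-Green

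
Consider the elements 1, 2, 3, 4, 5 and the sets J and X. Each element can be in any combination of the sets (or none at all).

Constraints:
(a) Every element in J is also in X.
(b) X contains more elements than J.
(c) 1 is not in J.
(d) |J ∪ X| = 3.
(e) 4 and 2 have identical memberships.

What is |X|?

3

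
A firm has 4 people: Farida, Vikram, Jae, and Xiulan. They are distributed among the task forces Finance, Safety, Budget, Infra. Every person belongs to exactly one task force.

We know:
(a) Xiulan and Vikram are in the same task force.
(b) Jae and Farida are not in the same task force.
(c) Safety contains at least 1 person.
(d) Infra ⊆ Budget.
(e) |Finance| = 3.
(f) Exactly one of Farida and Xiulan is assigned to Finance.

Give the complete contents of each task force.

Finance = {Jae, Vikram, Xiulan}; Safety = {Farida}; Budget = {}; Infra = {}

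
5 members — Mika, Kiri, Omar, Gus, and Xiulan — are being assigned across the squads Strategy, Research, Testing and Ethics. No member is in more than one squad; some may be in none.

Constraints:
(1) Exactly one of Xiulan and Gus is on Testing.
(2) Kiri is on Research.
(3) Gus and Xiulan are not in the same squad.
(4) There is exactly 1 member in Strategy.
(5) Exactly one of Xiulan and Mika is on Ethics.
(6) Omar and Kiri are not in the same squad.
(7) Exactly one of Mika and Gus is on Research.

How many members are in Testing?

From (2): Kiri ∈ Research.
(6): Omar ∉ Research.
Suppose Mika ∈ Strategy: no assignment then satisfies all the clues, so Mika ∉ Strategy.

1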